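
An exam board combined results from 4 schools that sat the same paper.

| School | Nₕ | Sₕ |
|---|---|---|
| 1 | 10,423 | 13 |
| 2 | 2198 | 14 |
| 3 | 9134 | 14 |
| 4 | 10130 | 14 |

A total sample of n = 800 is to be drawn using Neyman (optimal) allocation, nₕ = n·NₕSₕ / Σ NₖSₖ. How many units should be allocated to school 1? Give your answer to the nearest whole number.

249

1: NₕSₕ = 10423·13 = 135499
2: NₕSₕ = 2198·14 = 30772
3: NₕSₕ = 9134·14 = 127876
4: NₕSₕ = 10130·14 = 141820
Σ NₕSₕ = 435967.
n_1 = 800·135499/435967 = 248.641... → 249.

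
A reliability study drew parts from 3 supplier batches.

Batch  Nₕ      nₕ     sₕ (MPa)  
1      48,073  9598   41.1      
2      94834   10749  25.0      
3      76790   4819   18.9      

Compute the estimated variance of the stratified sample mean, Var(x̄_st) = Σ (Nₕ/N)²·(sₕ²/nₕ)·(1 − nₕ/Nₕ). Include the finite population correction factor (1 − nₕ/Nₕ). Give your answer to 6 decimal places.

0.024838

N = 219697; Wₕ = Nₕ/N.
batch 1: (48073/219697)²·41.1²/9598·(1 − 9598/48073) = 0.006744263
batch 2: (94834/219697)²·25.0²/10749·(1 − 10749/94834) = 0.009606082
batch 3: (76790/219697)²·18.9²/4819·(1 − 4819/76790) = 0.008487517
Sum = 0.024837862 → 0.024838.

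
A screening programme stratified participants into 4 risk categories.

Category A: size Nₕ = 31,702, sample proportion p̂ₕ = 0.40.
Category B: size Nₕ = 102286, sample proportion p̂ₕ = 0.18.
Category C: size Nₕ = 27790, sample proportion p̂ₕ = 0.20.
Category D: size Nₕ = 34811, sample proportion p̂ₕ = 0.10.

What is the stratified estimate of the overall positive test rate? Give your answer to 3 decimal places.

0.204

Wₕ = Nₕ/N with N = 196589: 0.1613, 0.5203, 0.1414, 0.1771.
p̂_st = 0.1613·0.40 + 0.5203·0.18 + 0.1414·0.20 + 0.1771·0.10 ≈ 0.20414... → 0.204.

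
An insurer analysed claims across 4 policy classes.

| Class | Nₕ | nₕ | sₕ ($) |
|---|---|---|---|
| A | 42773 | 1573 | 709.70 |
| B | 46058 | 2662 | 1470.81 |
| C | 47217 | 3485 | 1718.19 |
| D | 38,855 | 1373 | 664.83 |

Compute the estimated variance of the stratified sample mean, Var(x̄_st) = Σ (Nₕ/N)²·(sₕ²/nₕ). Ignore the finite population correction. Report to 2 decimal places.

N = 174903. Term for each stratum: Wₕ²sₕ²/nₕ.
Var(x̄_st) = 19.14987 + 56.35348 + 61.73648 + 15.88730 = 153.12712 → 153.13.

153.13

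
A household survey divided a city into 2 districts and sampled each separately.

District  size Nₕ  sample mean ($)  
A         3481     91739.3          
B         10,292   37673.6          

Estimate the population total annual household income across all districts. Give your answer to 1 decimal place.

707081194.5

A: 3481·91739.3 = 319344503.3
B: 10292·37673.6 = 387736691.2
τ̂ = Σ Nₕx̄ₕ = 707081194.5.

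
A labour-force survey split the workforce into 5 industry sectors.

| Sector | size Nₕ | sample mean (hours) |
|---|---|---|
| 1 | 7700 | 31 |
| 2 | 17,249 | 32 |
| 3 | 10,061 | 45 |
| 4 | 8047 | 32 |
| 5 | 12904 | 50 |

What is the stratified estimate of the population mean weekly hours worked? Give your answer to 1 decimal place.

38.4

N = 55961; weights Wₕ = Nₕ/N = (0.1376, 0.3082, 0.1798, 0.1438, 0.2306).
x̄_st = Σ Wₕ·x̄ₕ = 0.1376·31 + 0.3082·32 + 0.1798·45 + 0.1438·32 + 0.2306·50 ≈ 38.350...
→ 38.4.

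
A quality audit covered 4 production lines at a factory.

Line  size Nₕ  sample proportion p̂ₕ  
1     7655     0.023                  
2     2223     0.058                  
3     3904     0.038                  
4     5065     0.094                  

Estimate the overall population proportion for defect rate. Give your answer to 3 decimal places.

Wₕ = Nₕ/N with N = 18847: 0.4062, 0.1179, 0.2071, 0.2687.
p̂_st = 0.4062·0.023 + 0.1179·0.058 + 0.2071·0.038 + 0.2687·0.094 ≈ 0.04932... → 0.049.

0.049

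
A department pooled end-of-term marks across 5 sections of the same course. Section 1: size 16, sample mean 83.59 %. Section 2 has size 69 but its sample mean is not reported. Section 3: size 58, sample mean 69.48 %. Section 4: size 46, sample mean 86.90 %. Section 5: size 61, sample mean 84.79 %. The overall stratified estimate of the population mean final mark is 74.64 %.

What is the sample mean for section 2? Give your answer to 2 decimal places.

Σ Nₕx̄ₕ = N·μ, so 69·x̄_2 = 250·74.64 − (16·83.59 + 58·69.48 + 46·86.90 + 61·84.79).
= 18660 − 14536.87 = 4123.13.
x̄_2 = 4123.13 / 69 = 59.7555... → 59.76.

59.76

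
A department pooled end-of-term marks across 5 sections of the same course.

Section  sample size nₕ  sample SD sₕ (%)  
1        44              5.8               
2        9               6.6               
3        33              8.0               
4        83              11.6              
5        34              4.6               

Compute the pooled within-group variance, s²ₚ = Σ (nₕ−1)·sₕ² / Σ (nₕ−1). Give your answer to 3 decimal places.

Degrees of freedom: 43 + 8 + 32 + 82 + 33 = 198.
Σ(nₕ−1)sₕ² = 43·33.64 + 8·43.56 + 32·64 + 82·134.56 + 33·21.16 = 15575.2.
s²ₚ = 15575.2 / 198 = 78.66263... → 78.663.

78.663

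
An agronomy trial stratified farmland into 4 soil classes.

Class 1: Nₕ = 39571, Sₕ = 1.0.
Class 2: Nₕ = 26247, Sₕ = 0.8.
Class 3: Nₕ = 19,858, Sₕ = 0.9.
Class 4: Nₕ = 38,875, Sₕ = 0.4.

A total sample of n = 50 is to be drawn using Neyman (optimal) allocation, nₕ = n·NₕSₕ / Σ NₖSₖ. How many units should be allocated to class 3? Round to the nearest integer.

Σ NₕSₕ = 39571·1.0 + 26247·0.8 + 19858·0.9 + 38875·0.4 = 93990.8.
Share for 3: 17872.2/93990.8 = 0.19015.
n_3 = 50 × 0.19015 = 9.507... → 10.

10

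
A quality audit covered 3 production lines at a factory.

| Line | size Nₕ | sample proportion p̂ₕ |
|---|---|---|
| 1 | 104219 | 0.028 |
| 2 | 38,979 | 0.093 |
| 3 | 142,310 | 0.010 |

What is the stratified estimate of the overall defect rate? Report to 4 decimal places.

N = 104219 + 38979 + 142310 = 285508.
Overall proportion = Σ (Nₕ/N)·p̂ₕ.
Σ Nₕp̂ₕ = 2918.132 + 3625.047 + 1423.1 = 7966.279.
7966.279 / 285508 = 0.027902... → 0.0279.

0.0279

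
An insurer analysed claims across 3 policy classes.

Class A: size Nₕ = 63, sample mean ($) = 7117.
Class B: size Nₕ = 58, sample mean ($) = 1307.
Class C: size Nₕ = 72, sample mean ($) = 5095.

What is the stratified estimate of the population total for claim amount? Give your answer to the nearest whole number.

891017

A: 63·7117 = 448371
B: 58·1307 = 75806
C: 72·5095 = 366840
τ̂ = Σ Nₕx̄ₕ = 891017.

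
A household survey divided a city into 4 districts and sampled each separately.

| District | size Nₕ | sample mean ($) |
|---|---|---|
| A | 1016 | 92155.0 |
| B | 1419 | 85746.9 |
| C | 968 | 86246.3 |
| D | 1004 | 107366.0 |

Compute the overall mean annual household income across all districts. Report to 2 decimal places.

N = 4407; weights Wₕ = Nₕ/N = (0.2305, 0.3220, 0.2197, 0.2278).
x̄_st = Σ Wₕ·x̄ₕ = 0.2305·92155.0 + 0.3220·85746.9 + 0.2197·86246.3 + 0.2278·107366.0 ≈ 92259.1816...
→ 92259.18.

92259.18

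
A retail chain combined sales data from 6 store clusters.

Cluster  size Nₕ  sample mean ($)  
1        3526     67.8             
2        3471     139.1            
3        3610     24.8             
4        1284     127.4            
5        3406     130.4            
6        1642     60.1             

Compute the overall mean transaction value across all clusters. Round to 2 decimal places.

89.60

x̄_st = (Σ Nₕx̄ₕ) / (Σ Nₕ) = (3526·67.8 + 3471·139.1 + 3610·24.8 + 1284·127.4 + 3406·130.4 + 1642·60.1) / 16939
= 1517815.1 / 16939 = 89.6048... → 89.60.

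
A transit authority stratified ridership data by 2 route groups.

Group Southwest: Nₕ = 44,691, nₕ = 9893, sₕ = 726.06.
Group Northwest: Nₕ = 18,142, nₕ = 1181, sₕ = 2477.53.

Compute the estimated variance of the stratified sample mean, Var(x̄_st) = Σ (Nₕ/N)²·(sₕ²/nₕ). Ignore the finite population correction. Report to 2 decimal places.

460.25

N = 62833. Term for each stratum: Wₕ²sₕ²/nₕ.
Var(x̄_st) = 26.95762 + 433.29400 = 460.25163 → 460.25.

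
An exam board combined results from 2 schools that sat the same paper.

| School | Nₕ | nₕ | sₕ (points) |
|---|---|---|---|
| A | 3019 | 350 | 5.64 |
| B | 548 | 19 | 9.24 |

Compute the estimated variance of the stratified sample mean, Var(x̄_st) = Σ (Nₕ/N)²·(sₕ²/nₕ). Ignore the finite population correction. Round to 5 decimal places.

0.17116

N = 3567. Term for each stratum: Wₕ²sₕ²/nₕ.
Var(x̄_st) = 0.06510437 + 0.10605844 = 0.17116282 → 0.17116.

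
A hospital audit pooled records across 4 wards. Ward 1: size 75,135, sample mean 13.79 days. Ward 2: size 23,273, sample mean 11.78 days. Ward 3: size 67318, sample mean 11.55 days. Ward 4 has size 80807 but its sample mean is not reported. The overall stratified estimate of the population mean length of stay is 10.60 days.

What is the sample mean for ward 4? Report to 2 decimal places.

6.50

N = 75135 + 23273 + 67318 + 80807 = 246533.
Overall total = μ·N = 10.60·246533 = 2613249.8.
Subtract the known strata: 75135·13.79 + 23273·11.78 + 67318·11.55 = 2087790.49.
Remaining total for ward 4: 2613249.8 − 2087790.49 = 525459.31.
Divide by its size: 525459.31 / 80807 = 6.5026... → 6.50.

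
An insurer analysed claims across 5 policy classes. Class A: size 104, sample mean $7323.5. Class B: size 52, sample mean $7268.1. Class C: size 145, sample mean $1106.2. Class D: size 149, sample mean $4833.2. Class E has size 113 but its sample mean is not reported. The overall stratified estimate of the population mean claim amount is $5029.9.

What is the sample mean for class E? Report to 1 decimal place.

7183.2

Σ Nₕx̄ₕ = N·μ, so 113·x̄_E = 563·5029.9 − (104·7323.5 + 52·7268.1 + 145·1106.2 + 149·4833.2).
= 2831833.7 − 2020131 = 811702.7.
x̄_E = 811702.7 / 113 = 7183.210... → 7183.2.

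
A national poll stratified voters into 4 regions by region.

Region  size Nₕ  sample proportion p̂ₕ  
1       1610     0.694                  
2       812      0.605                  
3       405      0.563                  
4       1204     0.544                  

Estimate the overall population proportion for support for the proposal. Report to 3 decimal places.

0.618

Wₕ = Nₕ/N with N = 4031: 0.3994, 0.2014, 0.1005, 0.2987.
p̂_st = 0.3994·0.694 + 0.2014·0.605 + 0.1005·0.563 + 0.2987·0.544 ≈ 0.61811... → 0.618.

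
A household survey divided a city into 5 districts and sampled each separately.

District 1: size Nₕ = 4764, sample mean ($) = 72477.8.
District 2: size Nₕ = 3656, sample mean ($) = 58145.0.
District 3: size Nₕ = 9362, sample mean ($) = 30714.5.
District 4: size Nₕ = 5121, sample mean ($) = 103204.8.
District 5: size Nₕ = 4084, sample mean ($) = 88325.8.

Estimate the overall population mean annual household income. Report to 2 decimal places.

N = 26987; weights Wₕ = Nₕ/N = (0.1765, 0.1355, 0.3469, 0.1898, 0.1513).
x̄_st = Σ Wₕ·x̄ₕ = 0.1765·72477.8 + 0.1355·58145.0 + 0.3469·30714.5 + 0.1898·103204.8 + 0.1513·88325.8 ≈ 64277.0911...
→ 64277.09.

64277.09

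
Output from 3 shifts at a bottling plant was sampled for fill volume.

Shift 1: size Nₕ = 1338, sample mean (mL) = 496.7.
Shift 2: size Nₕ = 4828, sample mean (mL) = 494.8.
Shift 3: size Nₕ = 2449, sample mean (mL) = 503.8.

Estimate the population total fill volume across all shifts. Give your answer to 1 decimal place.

4287285.2

1: 1338·496.7 = 664584.6
2: 4828·494.8 = 2388894.4
3: 2449·503.8 = 1233806.2
τ̂ = Σ Nₕx̄ₕ = 4287285.2.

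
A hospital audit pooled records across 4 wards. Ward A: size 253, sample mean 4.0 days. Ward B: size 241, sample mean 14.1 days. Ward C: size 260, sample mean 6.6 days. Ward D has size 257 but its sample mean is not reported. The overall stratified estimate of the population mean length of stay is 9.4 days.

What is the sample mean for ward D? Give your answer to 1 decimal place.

13.1

Σ Nₕx̄ₕ = N·μ, so 257·x̄_D = 1011·9.4 − (253·4.0 + 241·14.1 + 260·6.6).
= 9503.4 − 6126.1 = 3377.3.
x̄_D = 3377.3 / 257 = 13.141... → 13.1.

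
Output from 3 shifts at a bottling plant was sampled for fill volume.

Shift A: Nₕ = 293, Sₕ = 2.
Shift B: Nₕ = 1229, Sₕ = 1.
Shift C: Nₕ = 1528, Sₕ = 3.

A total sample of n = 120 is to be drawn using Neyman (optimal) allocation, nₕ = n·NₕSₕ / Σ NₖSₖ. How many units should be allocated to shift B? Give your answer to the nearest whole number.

23

A: NₕSₕ = 293·2 = 586
B: NₕSₕ = 1229·1 = 1229
C: NₕSₕ = 1528·3 = 4584
Σ NₕSₕ = 6399.
n_B = 120·1229/6399 = 23.047... → 23.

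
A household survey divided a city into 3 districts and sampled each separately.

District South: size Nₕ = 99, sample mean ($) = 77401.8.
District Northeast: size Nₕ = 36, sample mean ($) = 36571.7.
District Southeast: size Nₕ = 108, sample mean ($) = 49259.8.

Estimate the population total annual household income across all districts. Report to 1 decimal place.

Population total = Σ Nₕ·x̄ₕ (each stratum's size times its mean).
99·77401.8 + 36·36571.7 + 108·49259.8 = 7662778.2 + 1316581.2 + 5320058.4 = 14299417.8.

14299417.8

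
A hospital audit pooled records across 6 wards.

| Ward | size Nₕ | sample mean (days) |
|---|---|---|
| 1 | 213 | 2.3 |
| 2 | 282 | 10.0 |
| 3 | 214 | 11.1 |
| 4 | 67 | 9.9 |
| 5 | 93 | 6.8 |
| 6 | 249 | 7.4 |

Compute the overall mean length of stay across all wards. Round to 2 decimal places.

N = 213 + 282 + 214 + 67 + 93 + 249 = 1118.
The stratified mean weights each stratum mean by its population share Nₕ/N.
Σ Nₕx̄ₕ = 213·2.3 + 282·10.0 + 214·11.1 + 67·9.9 + 93·6.8 + 249·7.4 = 489.9 + 2820 + 2375.4 + 663.3 + 632.4 + 1842.6 = 8823.6.
Divide by N: 8823.6 / 1118 = 7.8923... → 7.89.

7.89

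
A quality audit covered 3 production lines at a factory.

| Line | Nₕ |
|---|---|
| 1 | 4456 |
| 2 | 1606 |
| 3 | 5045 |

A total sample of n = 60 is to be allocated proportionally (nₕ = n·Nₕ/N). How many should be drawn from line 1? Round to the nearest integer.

Share of line 1 = 4456/11107 = 0.40119.
Allocate 60 × 0.40119 = 24.071... → 24.

24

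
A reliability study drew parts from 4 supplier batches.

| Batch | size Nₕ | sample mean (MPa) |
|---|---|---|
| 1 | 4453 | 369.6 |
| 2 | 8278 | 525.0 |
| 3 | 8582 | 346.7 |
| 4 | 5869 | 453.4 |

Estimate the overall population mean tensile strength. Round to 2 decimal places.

427.79

x̄_st = (Σ Nₕx̄ₕ) / (Σ Nₕ) = (4453·369.6 + 8278·525.0 + 8582·346.7 + 5869·453.4) / 27182
= 11628162.8 / 27182 = 427.7891... → 427.79.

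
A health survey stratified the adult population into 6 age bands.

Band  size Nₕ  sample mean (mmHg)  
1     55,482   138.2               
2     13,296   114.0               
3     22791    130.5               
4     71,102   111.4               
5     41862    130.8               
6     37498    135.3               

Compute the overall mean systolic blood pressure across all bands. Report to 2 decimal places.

N = 55482 + 13296 + 22791 + 71102 + 41862 + 37498 = 242031.
The stratified mean weights each stratum mean by its population share Nₕ/N.
Σ Nₕx̄ₕ = 55482·138.2 + 13296·114.0 + 22791·130.5 + 71102·111.4 + 41862·130.8 + 37498·135.3 = 7667612.4 + 1515744 + 2974225.5 + 7920762.8 + 5475549.6 + 5073479.4 = 30627373.7.
Divide by N: 30627373.7 / 242031 = 126.5432... → 126.54.

126.54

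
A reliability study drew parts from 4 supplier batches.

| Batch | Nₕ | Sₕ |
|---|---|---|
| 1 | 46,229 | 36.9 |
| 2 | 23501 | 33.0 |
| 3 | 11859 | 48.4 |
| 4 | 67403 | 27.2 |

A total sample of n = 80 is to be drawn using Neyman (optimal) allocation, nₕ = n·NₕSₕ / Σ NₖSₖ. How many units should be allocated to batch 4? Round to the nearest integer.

Σ NₕSₕ = 46229·36.9 + 23501·33.0 + 11859·48.4 + 67403·27.2 = 4888720.3.
Share for 4: 1833361.6/4888720.3 = 0.37502.
n_4 = 80 × 0.37502 = 30.001... → 30.

30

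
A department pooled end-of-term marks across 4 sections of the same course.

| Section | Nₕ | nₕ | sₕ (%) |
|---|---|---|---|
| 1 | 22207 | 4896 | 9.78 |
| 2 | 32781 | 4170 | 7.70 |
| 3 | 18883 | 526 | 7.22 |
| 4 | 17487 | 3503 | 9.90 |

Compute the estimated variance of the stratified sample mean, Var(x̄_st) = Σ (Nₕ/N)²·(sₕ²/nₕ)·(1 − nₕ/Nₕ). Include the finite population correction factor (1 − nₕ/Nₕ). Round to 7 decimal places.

0.0074333

N = 91358; Wₕ = Nₕ/N.
section 1: (22207/91358)²·9.78²/4896·(1 − 4896/22207) = 0.0008998190
section 2: (32781/91358)²·7.70²/4170·(1 − 4170/32781) = 0.0015977450
section 3: (18883/91358)²·7.22²/526·(1 − 526/18883) = 0.0041159319
section 4: (17487/91358)²·9.90²/3503·(1 − 3503/17487) = 0.0008197545
Sum = 0.0074332505 → 0.0074333.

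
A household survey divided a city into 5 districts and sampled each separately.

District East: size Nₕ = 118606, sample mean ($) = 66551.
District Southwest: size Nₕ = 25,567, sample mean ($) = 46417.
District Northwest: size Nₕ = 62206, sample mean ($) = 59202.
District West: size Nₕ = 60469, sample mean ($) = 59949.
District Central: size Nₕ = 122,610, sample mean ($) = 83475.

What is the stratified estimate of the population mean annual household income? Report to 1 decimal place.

N = 118606 + 25567 + 62206 + 60469 + 122610 = 389458.
Weight each subgroup mean by Nₕ/N and sum.
Σ Nₕx̄ₕ = 118606·66551 + 25567·46417 + 62206·59202 + 60469·59949 + 122610·83475 = 7893347906 + 1186743439 + 3682719612 + 3625056081 + 10234869750 = 26622736788.
Divide by N: 26622736788 / 389458 = 68358.428... → 68358.4.

68358.4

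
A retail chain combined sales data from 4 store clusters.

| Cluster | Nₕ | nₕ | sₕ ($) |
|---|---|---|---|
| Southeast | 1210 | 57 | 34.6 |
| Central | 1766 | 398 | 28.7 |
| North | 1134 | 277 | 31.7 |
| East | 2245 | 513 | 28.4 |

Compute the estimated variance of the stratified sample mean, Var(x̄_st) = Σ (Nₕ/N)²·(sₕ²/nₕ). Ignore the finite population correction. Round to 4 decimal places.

1.2330

N = 6355. Term for each stratum: Wₕ²sₕ²/nₕ.
Var(x̄_st) = 0.7614072 + 0.1598200 + 0.1155138 + 0.1962099 = 1.2329508 → 1.2330.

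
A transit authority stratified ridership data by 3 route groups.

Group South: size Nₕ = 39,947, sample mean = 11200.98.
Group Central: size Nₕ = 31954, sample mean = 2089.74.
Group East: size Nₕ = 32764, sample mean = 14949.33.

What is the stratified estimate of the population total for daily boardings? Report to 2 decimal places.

1004020948.14

Population total = Σ Nₕ·x̄ₕ (each stratum's size times its mean).
39947·11200.98 + 31954·2089.74 + 32764·14949.33 = 447445548.06 + 66775551.96 + 489799848.12 = 1004020948.14.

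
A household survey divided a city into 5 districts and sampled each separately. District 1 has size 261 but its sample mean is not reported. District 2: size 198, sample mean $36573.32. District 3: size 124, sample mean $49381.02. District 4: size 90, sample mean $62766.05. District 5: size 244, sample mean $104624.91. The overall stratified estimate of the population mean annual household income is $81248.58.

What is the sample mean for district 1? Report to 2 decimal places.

114799.85

Σ Nₕx̄ₕ = N·μ, so 261·x̄_1 = 917·81248.58 − (198·36573.32 + 124·49381.02 + 90·62766.05 + 244·104624.91).
= 74504947.86 − 44542186.38 = 29962761.48.
x̄_1 = 29962761.48 / 261 = 114799.8524... → 114799.85.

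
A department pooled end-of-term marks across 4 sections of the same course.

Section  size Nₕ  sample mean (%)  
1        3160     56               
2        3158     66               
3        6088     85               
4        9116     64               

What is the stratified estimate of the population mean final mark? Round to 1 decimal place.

69.1

N = 21522; weights Wₕ = Nₕ/N = (0.1468, 0.1467, 0.2829, 0.4236).
x̄_st = Σ Wₕ·x̄ₕ = 0.1468·56 + 0.1467·66 + 0.2829·85 + 0.4236·64 ≈ 69.059...
→ 69.1.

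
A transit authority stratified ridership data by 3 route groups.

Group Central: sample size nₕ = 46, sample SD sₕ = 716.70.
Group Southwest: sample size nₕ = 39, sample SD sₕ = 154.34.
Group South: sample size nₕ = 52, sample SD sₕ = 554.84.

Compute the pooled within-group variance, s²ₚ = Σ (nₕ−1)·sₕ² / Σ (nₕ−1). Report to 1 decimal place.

296418.4

Central: (46−1)·716.70² = 45·513658.89 = 23114650.05
Southwest: (39−1)·154.34² = 38·23820.8356 = 905191.7528
South: (52−1)·554.84² = 51·307847.4256 = 15700218.7056
Numerator = 39720060.5084; denominator = Σ(nₕ−1) = 134.
s²ₚ = 39720060.5084/134 = 296418.362... → 296418.4.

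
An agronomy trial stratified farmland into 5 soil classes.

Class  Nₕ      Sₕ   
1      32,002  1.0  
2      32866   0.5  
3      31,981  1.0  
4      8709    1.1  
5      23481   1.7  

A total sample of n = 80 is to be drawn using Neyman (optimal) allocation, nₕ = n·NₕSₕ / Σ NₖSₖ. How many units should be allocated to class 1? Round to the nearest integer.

20

1: NₕSₕ = 32002·1.0 = 32002
2: NₕSₕ = 32866·0.5 = 16433
3: NₕSₕ = 31981·1.0 = 31981
4: NₕSₕ = 8709·1.1 = 9579.9
5: NₕSₕ = 23481·1.7 = 39917.7
Σ NₕSₕ = 129913.6.
n_1 = 80·32002/129913.6 = 19.707... → 20.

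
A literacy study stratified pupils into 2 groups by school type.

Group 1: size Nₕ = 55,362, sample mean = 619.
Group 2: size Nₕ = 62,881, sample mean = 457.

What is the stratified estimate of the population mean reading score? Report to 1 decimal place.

x̄_st = (Σ Nₕx̄ₕ) / (Σ Nₕ) = (55362·619 + 62881·457) / 118243
= 63005695 / 118243 = 532.849... → 532.8.

532.8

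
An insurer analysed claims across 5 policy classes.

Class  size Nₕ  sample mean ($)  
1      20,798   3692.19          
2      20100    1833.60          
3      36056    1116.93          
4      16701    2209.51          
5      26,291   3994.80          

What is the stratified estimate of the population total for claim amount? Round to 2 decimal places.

295845869.01

Population total = Σ Nₕ·x̄ₕ (each stratum's size times its mean).
20798·3692.19 + 20100·1833.60 + 36056·1116.93 + 16701·2209.51 + 26291·3994.80 = 76790167.62 + 36855360 + 40272028.08 + 36901026.51 + 105027286.8 = 295845869.01.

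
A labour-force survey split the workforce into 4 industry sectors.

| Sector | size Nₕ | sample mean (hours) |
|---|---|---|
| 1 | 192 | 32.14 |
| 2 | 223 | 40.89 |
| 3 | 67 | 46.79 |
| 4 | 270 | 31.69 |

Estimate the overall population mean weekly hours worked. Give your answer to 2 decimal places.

35.88

N = 192 + 223 + 67 + 270 = 752.
Overall mean = Σ (Nₕ/N)·x̄ₕ — weight by population share, not a simple average.
Σ Nₕx̄ₕ = 192·32.14 + 223·40.89 + 67·46.79 + 270·31.69 = 6170.88 + 9118.47 + 3134.93 + 8556.3 = 26980.58.
Divide by N: 26980.58 / 752 = 35.8784... → 35.88.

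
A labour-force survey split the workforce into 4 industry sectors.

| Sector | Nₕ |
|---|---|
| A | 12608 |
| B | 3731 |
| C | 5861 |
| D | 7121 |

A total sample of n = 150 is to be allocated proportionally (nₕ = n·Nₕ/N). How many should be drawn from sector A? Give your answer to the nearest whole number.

N = 12608 + 3731 + 5861 + 7121 = 29321.
n_A = 150·12608/29321 = 64.500... → 64.

64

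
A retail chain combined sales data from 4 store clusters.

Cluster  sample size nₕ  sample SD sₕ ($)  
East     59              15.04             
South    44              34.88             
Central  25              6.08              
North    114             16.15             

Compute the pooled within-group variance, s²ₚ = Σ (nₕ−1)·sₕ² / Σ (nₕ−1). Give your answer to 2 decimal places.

East: (59−1)·15.04² = 58·226.2016 = 13119.6928
South: (44−1)·34.88² = 43·1216.6144 = 52314.4192
Central: (25−1)·6.08² = 24·36.9664 = 887.1936
North: (114−1)·16.15² = 113·260.8225 = 29472.9425
Numerator = 95794.2481; denominator = Σ(nₕ−1) = 238.
s²ₚ = 95794.2481/238 = 402.4968... → 402.50.

402.50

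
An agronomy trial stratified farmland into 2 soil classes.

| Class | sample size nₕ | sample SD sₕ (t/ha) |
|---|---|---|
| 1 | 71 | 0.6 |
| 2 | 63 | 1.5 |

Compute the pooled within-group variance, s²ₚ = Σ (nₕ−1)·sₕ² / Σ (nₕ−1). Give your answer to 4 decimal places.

1.2477

1: (71−1)·0.6² = 70·0.36 = 25.2
2: (63−1)·1.5² = 62·2.25 = 139.5
Numerator = 164.7; denominator = Σ(nₕ−1) = 132.
s²ₚ = 164.7/132 = 1.247727... → 1.2477.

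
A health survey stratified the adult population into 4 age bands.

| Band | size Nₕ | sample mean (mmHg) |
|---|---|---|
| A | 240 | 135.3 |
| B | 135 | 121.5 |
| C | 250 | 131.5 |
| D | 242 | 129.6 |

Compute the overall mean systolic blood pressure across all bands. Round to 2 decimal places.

130.46

N = 867; weights Wₕ = Nₕ/N = (0.2768, 0.1557, 0.2884, 0.2791).
x̄_st = Σ Wₕ·x̄ₕ = 0.2768·135.3 + 0.1557·121.5 + 0.2884·131.5 + 0.2791·129.6 ≈ 130.4645...
→ 130.46.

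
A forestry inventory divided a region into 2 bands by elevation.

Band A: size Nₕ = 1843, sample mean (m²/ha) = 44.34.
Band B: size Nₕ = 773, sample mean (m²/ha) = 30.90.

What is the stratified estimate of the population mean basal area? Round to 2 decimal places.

N = 1843 + 773 = 2616.
Weight each subgroup mean by Nₕ/N and sum.
Σ Nₕx̄ₕ = 1843·44.34 + 773·30.90 = 81718.62 + 23885.7 = 105604.32.
Divide by N: 105604.32 / 2616 = 40.3686... → 40.37.

40.37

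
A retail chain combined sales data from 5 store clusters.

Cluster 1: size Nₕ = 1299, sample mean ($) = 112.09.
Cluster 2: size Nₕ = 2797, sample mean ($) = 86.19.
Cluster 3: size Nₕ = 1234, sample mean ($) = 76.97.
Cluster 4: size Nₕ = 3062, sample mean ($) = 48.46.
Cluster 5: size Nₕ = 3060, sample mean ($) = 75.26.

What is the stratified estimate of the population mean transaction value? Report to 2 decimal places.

N = 11452; weights Wₕ = Nₕ/N = (0.1134, 0.2442, 0.1078, 0.2674, 0.2672).
x̄_st = Σ Wₕ·x̄ₕ = 0.1134·112.09 + 0.2442·86.19 + 0.1078·76.97 + 0.2674·48.46 + 0.2672·75.26 ≈ 75.1257...
→ 75.13.

75.13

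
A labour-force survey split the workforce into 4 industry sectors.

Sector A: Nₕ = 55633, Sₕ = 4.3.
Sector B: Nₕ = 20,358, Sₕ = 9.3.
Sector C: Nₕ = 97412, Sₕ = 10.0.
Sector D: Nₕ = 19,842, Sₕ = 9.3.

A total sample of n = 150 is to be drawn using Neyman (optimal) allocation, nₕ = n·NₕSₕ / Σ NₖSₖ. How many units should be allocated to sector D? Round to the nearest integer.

17

Σ NₕSₕ = 55633·4.3 + 20358·9.3 + 97412·10.0 + 19842·9.3 = 1587201.9.
Share for D: 184530.6/1587201.9 = 0.11626.
n_D = 150 × 0.11626 = 17.439... → 17.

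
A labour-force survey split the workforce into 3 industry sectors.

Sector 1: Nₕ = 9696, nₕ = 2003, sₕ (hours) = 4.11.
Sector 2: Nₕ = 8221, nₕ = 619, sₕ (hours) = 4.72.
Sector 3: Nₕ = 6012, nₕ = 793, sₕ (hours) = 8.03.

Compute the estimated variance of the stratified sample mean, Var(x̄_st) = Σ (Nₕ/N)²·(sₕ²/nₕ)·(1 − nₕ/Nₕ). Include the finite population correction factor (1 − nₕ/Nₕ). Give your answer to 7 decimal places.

0.0094825

N = 23929; Wₕ = Nₕ/N.
sector 1: (9696/23929)²·4.11²/2003·(1 − 2003/9696) = 0.0010986059
sector 2: (8221/23929)²·4.72²/619·(1 − 619/8221) = 0.0039282287
sector 3: (6012/23929)²·8.03²/793·(1 − 793/6012) = 0.0044556911
Sum = 0.0094825257 → 0.0094825.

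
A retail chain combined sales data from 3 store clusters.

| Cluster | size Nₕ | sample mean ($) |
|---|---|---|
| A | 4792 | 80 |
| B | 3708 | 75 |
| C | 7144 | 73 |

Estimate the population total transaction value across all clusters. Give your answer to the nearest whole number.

A: 4792·80 = 383360
B: 3708·75 = 278100
C: 7144·73 = 521512
τ̂ = Σ Nₕx̄ₕ = 1182972.

1182972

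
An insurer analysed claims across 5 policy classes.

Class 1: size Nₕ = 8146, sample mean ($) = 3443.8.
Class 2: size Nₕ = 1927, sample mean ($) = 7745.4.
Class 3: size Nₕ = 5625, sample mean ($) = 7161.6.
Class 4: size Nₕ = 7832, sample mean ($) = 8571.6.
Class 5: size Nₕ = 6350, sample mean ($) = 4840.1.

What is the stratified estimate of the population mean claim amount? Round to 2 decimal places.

6061.91

N = 29880; weights Wₕ = Nₕ/N = (0.2726, 0.0645, 0.1883, 0.2621, 0.2125).
x̄_st = Σ Wₕ·x̄ₕ = 0.2726·3443.8 + 0.0645·7745.4 + 0.1883·7161.6 + 0.2621·8571.6 + 0.2125·4840.1 ≈ 6061.9139...
→ 6061.91.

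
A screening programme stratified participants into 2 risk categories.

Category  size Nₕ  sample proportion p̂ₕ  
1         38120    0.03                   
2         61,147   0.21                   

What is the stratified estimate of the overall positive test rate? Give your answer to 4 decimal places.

0.1409

N = 38120 + 61147 = 99267.
Overall proportion = Σ (Nₕ/N)·p̂ₕ.
Σ Nₕp̂ₕ = 1143.6 + 12840.87 = 13984.47.
13984.47 / 99267 = 0.140877... → 0.1409.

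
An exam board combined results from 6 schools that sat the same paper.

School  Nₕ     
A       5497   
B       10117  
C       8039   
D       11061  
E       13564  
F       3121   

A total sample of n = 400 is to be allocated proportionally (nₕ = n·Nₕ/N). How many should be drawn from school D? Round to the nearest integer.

Share of school D = 11061/51399 = 0.21520.
Allocate 400 × 0.21520 = 86.079... → 86.

86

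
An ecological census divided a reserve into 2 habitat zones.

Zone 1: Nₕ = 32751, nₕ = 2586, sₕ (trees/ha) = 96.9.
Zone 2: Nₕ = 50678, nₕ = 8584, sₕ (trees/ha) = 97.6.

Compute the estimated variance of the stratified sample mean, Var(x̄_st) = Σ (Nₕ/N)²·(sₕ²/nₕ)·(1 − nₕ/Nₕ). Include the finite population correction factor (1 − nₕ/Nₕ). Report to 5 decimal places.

0.85547

N = 83429; Wₕ = Nₕ/N.
zone 1: (32751/83429)²·96.9²/2586·(1 − 2586/32751) = 0.51536254
zone 2: (50678/83429)²·97.6²/8584·(1 − 8584/50678) = 0.34010696
Sum = 0.85546950 → 0.85547.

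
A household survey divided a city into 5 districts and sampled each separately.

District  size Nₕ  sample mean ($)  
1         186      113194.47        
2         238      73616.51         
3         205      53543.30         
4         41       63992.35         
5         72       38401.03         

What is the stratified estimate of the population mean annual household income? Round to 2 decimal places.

74042.91

N = 186 + 238 + 205 + 41 + 72 = 742.
The stratified mean weights each stratum mean by its population share Nₕ/N.
Σ Nₕx̄ₕ = 186·113194.47 + 238·73616.51 + 205·53543.30 + 41·63992.35 + 72·38401.03 = 21054171.42 + 17520729.38 + 10976376.5 + 2623686.35 + 2764874.16 = 54939837.81.
Divide by N: 54939837.81 / 742 = 74042.9081... → 74042.91.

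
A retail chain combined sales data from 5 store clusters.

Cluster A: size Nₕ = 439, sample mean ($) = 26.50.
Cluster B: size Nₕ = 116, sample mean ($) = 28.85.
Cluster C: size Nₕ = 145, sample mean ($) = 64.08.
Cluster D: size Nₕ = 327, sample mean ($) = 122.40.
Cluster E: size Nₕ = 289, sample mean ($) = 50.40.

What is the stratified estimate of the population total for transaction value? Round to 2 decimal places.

A: 439·26.50 = 11633.5
B: 116·28.85 = 3346.6
C: 145·64.08 = 9291.6
D: 327·122.40 = 40024.8
E: 289·50.40 = 14565.6
τ̂ = Σ Nₕx̄ₕ = 78862.10.

78862.10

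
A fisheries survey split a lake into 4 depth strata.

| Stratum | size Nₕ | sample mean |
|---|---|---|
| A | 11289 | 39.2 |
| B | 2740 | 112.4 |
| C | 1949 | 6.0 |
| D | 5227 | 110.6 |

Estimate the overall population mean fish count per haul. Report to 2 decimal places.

N = 21205; weights Wₕ = Nₕ/N = (0.5324, 0.1292, 0.0919, 0.2465).
x̄_st = Σ Wₕ·x̄ₕ = 0.5324·39.2 + 0.1292·112.4 + 0.0919·6.0 + 0.2465·110.6 ≈ 63.2070...
→ 63.21.

63.21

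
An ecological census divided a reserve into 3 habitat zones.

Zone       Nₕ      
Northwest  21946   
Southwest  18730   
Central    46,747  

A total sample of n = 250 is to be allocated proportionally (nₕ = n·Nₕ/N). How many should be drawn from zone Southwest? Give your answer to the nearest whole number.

54

Share of zone Southwest = 18730/87423 = 0.21425.
Allocate 250 × 0.21425 = 53.561... → 54.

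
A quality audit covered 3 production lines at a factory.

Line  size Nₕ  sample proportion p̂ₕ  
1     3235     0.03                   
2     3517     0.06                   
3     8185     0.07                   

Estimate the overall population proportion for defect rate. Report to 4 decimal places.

Wₕ = Nₕ/N with N = 14937: 0.2166, 0.2355, 0.5480.
p̂_st = 0.2166·0.03 + 0.2355·0.06 + 0.5480·0.07 ≈ 0.058982... → 0.0590.

0.0590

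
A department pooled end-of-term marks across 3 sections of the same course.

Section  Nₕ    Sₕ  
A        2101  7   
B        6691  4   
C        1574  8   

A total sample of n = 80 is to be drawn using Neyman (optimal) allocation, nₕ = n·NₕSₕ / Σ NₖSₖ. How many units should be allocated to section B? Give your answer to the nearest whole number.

A: NₕSₕ = 2101·7 = 14707
B: NₕSₕ = 6691·4 = 26764
C: NₕSₕ = 1574·8 = 12592
Σ NₕSₕ = 54063.
n_B = 80·26764/54063 = 39.604... → 40.

40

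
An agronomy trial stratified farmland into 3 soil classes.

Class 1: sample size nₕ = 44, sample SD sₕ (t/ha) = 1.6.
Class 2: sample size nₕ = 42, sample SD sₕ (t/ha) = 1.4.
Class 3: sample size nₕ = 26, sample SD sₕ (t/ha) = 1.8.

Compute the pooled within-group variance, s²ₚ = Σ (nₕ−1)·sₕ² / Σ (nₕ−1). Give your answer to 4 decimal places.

1: (44−1)·1.6² = 43·2.56 = 110.08
2: (42−1)·1.4² = 41·1.96 = 80.36
3: (26−1)·1.8² = 25·3.24 = 81
Numerator = 271.44; denominator = Σ(nₕ−1) = 109.
s²ₚ = 271.44/109 = 2.490275... → 2.4903.

2.4903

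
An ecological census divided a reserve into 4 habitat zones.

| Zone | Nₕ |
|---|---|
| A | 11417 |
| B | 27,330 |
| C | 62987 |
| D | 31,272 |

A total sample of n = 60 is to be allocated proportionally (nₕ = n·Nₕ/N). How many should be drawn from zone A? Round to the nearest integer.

Share of zone A = 11417/133006 = 0.08584.
Allocate 60 × 0.08584 = 5.150... → 5.

5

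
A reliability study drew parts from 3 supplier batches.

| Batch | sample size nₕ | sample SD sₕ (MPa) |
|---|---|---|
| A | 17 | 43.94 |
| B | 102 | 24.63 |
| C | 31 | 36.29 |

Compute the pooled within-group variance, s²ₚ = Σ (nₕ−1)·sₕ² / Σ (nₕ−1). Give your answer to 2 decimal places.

895.72

Degrees of freedom: 16 + 101 + 30 = 147.
Σ(nₕ−1)sₕ² = 16·1930.7236 + 101·606.6369 + 30·1316.9641 = 131670.8275.
s²ₚ = 131670.8275 / 147 = 895.7199... → 895.72.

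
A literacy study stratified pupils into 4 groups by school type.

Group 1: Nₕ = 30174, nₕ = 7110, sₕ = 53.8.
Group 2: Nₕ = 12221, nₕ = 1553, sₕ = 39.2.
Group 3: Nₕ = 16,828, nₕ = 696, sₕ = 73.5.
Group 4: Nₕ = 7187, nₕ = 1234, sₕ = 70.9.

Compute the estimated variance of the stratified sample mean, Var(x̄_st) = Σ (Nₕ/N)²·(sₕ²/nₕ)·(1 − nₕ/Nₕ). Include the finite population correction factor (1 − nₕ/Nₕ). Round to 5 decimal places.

0.61078

N = 66410. Term for each stratum: Wₕ²sₕ²/nₕ·(1−nₕ/Nₕ).
Var(x̄_st) = 0.06423852 + 0.02924984 + 0.47777035 + 0.03951790 = 0.61077661 → 0.61078.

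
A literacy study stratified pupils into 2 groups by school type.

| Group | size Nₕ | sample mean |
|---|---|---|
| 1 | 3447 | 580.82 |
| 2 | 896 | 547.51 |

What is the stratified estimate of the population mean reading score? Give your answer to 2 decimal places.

573.95

x̄_st = (Σ Nₕx̄ₕ) / (Σ Nₕ) = (3447·580.82 + 896·547.51) / 4343
= 2492655.5 / 4343 = 573.9478... → 573.95.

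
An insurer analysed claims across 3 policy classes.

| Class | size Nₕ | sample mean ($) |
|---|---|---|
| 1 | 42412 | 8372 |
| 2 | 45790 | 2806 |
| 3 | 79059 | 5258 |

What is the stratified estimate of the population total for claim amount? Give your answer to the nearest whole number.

1: 42412·8372 = 355073264
2: 45790·2806 = 128486740
3: 79059·5258 = 415692222
τ̂ = Σ Nₕx̄ₕ = 899252226.

899252226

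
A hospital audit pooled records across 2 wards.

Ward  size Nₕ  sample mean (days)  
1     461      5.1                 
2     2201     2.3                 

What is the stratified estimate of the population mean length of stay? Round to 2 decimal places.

x̄_st = (Σ Nₕx̄ₕ) / (Σ Nₕ) = (461·5.1 + 2201·2.3) / 2662
= 7413.4 / 2662 = 2.7849... → 2.78.

2.78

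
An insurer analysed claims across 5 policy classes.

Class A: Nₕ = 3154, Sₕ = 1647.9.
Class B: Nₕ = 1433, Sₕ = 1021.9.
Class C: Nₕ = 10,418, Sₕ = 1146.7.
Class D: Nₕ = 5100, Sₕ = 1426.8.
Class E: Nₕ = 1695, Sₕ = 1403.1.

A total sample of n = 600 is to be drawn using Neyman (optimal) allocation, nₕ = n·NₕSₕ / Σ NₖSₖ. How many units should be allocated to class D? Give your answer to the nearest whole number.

154

Σ NₕSₕ = 3154·1647.9 + 1433·1021.9 + 10418·1146.7 + 5100·1426.8 + 1695·1403.1 = 28263114.4.
Share for D: 7276680/28263114.4 = 0.25746.
n_D = 600 × 0.25746 = 154.477... → 154.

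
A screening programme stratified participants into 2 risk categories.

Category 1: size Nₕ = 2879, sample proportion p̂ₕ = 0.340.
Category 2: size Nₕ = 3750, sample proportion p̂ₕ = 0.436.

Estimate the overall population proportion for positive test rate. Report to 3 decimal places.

N = 2879 + 3750 = 6629.
Overall proportion = Σ (Nₕ/N)·p̂ₕ.
Σ Nₕp̂ₕ = 978.86 + 1635 = 2613.86.
2613.86 / 6629 = 0.39431... → 0.394.

0.394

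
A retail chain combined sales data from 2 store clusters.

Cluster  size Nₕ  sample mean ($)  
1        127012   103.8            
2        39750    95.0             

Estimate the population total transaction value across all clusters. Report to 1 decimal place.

Estimate total by summing Nₕ·x̄ₕ over strata.
127012·103.8 + 39750·95.0 = 13183845.6 + 3776250 = 16960095.6.

16960095.6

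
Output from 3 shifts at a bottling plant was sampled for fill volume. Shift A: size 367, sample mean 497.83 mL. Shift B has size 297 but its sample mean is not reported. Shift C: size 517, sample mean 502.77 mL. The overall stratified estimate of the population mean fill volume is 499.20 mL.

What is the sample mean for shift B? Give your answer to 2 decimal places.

494.68

N = 367 + 297 + 517 = 1181.
Overall total = μ·N = 499.20·1181 = 589555.2.
Subtract the known strata: 367·497.83 + 517·502.77 = 442635.7.
Remaining total for shift B: 589555.2 − 442635.7 = 146919.5.
Divide by its size: 146919.5 / 297 = 494.6785... → 494.68.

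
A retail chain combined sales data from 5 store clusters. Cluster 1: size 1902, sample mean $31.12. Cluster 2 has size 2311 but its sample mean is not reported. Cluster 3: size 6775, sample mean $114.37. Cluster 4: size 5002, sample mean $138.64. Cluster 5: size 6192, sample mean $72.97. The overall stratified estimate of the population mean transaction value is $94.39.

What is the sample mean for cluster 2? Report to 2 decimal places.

49.50

N = 1902 + 2311 + 6775 + 5002 + 6192 = 22182.
Overall total = μ·N = 94.39·22182 = 2093758.98.
Subtract the known strata: 1902·31.12 + 6775·114.37 + 5002·138.64 + 6192·72.97 = 1979354.51.
Remaining total for cluster 2: 2093758.98 − 1979354.51 = 114404.47.
Divide by its size: 114404.47 / 2311 = 49.5043... → 49.50.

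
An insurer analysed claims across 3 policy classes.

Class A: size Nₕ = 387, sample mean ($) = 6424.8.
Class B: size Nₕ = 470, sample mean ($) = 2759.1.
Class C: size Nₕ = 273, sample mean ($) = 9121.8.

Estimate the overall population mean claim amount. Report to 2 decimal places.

N = 387 + 470 + 273 = 1130.
Overall mean = Σ (Nₕ/N)·x̄ₕ — weight by population share, not a simple average.
Σ Nₕx̄ₕ = 387·6424.8 + 470·2759.1 + 273·9121.8 = 2486397.6 + 1296777 + 2490251.4 = 6273426.
Divide by N: 6273426 / 1130 = 5551.7044... → 5551.70.

5551.70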